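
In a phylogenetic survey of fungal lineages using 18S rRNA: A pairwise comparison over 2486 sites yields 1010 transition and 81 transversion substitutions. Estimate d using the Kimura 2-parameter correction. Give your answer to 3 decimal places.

P = 1010/2486 ≈ 0.406275 and Q = 81/2486 ≈ 0.032582.
Under the Kimura two-parameter model, d = −½ ln(1 − 2P − Q) − ¼ ln(1 − 2Q).
1 − 2P − Q = 0.154868, giving −½ ln(0.154868) = 0.932591.
1 − 2Q = 0.934836, giving −¼ ln(0.934836) = 0.016846.
d = 0.932591 + 0.016846 = 0.949437.

0.949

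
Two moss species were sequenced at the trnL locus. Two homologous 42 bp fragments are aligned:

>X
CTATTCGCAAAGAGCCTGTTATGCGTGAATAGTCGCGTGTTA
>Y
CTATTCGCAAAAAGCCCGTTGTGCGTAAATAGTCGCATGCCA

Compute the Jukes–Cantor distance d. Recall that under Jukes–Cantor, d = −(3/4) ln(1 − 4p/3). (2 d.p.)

The sequences differ at 7 of 42 sites (12, 17, 21, 27, 37, 40, 41), so p = 7/42 ≈ 0.166667.
d = −(3/4) ln(1 − 4p/3) = −0.75 ln(1 − 0.222223) = −0.75 ln(0.777777)
  = −0.75 × (-0.251315) = 0.188486 substitutions/site.

0.19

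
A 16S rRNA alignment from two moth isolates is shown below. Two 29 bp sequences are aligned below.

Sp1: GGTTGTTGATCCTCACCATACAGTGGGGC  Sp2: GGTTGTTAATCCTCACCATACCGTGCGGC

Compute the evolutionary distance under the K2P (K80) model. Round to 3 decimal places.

0.111

Of 29 sites, 1 differences are transitions and 2 are transversions, so P = 1/29 ≈ 0.034483 and Q = 2/29 ≈ 0.068966.
Under the Kimura two-parameter model, d = −½ ln(1 − 2P − Q) − ¼ ln(1 − 2Q).
1 − 2P − Q = 0.862068, giving −½ ln(0.862068) = 0.074211.
1 − 2Q = 0.862068, giving −¼ ln(0.862068) = 0.037105.
d = 0.074211 + 0.037105 = 0.111316.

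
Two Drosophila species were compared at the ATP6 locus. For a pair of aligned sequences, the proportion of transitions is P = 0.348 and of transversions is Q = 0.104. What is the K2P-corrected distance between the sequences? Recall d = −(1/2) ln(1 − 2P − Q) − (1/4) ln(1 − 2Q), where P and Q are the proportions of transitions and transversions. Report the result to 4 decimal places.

Under the Kimura two-parameter model, d = −½ ln(1 − 2P − Q) − ¼ ln(1 − 2Q).
1 − 2P − Q = 0.2, giving −½ ln(0.2) = 0.804719.
1 − 2Q = 0.792, giving −¼ ln(0.792) = 0.058298.
d = 0.804719 + 0.058298 = 0.863017.

0.8630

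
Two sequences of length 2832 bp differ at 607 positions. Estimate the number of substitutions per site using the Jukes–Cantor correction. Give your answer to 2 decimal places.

p = 607/2832 ≈ 0.214336.
d = −(3/4) ln(1 − 4p/3) = −0.75 ln(1 − 0.285781) = −0.75 ln(0.714219)
  = −0.75 × (-0.336566) = 0.252425 substitutions/site.

0.25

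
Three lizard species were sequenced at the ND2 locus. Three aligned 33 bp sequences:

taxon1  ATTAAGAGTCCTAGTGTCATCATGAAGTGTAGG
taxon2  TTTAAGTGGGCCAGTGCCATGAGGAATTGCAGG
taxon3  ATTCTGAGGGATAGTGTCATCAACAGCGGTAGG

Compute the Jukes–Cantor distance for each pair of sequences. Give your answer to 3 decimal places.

d(taxon1,taxon2) = 0.388, d(taxon1,taxon3) = 0.388, d(taxon2,taxon3) = 0.625

taxon1–taxon2: 10/33 sites differ → p ≈ 0.30303, d = −0.75 ln(1 − 0.40404) = 0.388186 ≈ 0.388.
taxon1–taxon3: 10/33 sites differ → p ≈ 0.30303, d = −0.75 ln(1 − 0.40404) = 0.388186 ≈ 0.388.
taxon2–taxon3: 14/33 sites differ → p ≈ 0.424242, d = −0.75 ln(1 − 0.565656) = 0.625439 ≈ 0.625.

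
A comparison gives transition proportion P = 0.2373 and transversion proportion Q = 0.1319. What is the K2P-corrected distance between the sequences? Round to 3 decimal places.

0.543

Under the Kimura two-parameter model, d = −½ ln(1 − 2P − Q) − ¼ ln(1 − 2Q).
1 − 2P − Q = 0.3935, giving −½ ln(0.3935) = 0.466337.
1 − 2Q = 0.7362, giving −¼ ln(0.7362) = 0.076563.
d = 0.466337 + 0.076563 = 0.542900.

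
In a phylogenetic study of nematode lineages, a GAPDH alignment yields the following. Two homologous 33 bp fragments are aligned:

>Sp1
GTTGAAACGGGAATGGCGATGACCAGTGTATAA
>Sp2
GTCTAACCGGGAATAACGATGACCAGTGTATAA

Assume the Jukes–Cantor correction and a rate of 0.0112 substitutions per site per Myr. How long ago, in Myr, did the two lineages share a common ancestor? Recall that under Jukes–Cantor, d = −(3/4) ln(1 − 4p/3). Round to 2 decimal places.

7.56

The sequences differ at 5 of 33 sites (3, 4, 7, 15, 16), so p = 5/33 ≈ 0.151515.
d = −(3/4) ln(1 − 4p/3) = −0.75 ln(1 − 0.20202) = −0.75 ln(0.79798)
  = −0.75 × (-0.225672) = 0.169254 substitutions/site.
Under a molecular clock d = 2μt, so t = d/(2μ) = 0.169254 / (2 × 0.0112) = 7.56 Myr.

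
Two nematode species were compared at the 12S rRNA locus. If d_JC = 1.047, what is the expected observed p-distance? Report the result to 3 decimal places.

0.564

p = (3/4)(1 − e^(−4d/3)) = 0.75 × (1 − e^(-1.396)) = 0.75 × (1 − 0.247585) = 0.564311.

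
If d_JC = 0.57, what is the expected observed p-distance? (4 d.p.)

0.3993

p = (3/4)(1 − e^(−4d/3)) = 0.75 × (1 − e^(-0.76)) = 0.75 × (1 − 0.467666) = 0.399251.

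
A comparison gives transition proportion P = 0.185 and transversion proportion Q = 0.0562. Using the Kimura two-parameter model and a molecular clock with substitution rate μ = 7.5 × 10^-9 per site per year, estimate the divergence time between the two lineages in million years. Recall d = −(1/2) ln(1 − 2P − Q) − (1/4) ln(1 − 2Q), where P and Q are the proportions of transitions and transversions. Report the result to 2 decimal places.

Under the Kimura two-parameter model, d = −½ ln(1 − 2P − Q) − ¼ ln(1 − 2Q).
1 − 2P − Q = 0.5738, giving −½ ln(0.5738) = 0.277737.
1 − 2Q = 0.8876, giving −¼ ln(0.8876) = 0.029809.
d = 0.277737 + 0.029809 = 0.307546.
Under a molecular clock d = 2μt, so t = d/(2μ) = 0.307546 / (2 × 7.5 × 10^-9) = 20.50 million years.

20.50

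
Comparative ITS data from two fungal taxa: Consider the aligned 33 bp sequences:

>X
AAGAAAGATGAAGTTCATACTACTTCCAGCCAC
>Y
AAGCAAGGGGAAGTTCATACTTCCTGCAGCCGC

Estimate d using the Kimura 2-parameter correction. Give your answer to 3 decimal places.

0.250

Of 33 sites, 3 differences are transitions and 4 are transversions, so P = 3/33 ≈ 0.090909 and Q = 4/33 ≈ 0.121212.
Under the Kimura two-parameter model, d = −½ ln(1 − 2P − Q) − ¼ ln(1 − 2Q).
1 − 2P − Q = 0.69697, giving −½ ln(0.69697) = 0.180506.
1 − 2Q = 0.757576, giving −¼ ln(0.757576) = 0.069408.
d = 0.180506 + 0.069408 = 0.249914.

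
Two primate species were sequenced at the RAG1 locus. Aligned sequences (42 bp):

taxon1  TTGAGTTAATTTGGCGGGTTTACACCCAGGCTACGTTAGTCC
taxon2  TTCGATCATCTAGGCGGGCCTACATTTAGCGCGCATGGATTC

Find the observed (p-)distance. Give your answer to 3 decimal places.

The sequences differ at 21 of 42 positions.
p = 21/42 = 0.500.

0.500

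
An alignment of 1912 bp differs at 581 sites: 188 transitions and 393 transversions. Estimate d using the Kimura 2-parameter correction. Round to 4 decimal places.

0.3896

P = 188/1912 ≈ 0.098326 and Q = 393/1912 ≈ 0.205544.
Under the Kimura two-parameter model, d = −½ ln(1 − 2P − Q) − ¼ ln(1 − 2Q).
1 − 2P − Q = 0.597804, giving −½ ln(0.597804) = 0.257246.
1 − 2Q = 0.588912, giving −¼ ln(0.588912) = 0.132370.
d = 0.257246 + 0.132370 = 0.389616.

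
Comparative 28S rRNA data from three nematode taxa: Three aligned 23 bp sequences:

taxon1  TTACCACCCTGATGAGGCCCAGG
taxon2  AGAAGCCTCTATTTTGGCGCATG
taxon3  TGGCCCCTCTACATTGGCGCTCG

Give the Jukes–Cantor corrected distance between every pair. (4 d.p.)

taxon1–taxon2: 12/23 sites differ → p ≈ 0.521739, d = −0.75 ln(1 − 0.695652) = 0.892188 ≈ 0.8922.
taxon1–taxon3: 12/23 sites differ → p ≈ 0.521739, d = −0.75 ln(1 − 0.695652) = 0.892188 ≈ 0.8922.
taxon2–taxon3: 8/23 sites differ → p ≈ 0.347826, d = −0.75 ln(1 − 0.463768) = 0.467391 ≈ 0.4674.

d(taxon1,taxon2) = 0.8922, d(taxon1,taxon3) = 0.8922, d(taxon2,taxon3) = 0.4674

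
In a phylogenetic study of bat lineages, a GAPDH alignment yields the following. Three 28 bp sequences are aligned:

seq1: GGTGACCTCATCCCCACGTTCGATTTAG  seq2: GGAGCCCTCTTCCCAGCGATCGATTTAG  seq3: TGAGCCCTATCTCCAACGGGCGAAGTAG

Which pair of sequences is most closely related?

seq1 and seq2

seq1–seq2: 6/28 differ, p = 0.214, d = 0.252.
seq1–seq3: 12/28 differ, p = 0.429, d = 0.635.
seq2–seq3: 9/28 differ, p = 0.321, d = 0.420.
The smallest distance is between seq1 and seq2.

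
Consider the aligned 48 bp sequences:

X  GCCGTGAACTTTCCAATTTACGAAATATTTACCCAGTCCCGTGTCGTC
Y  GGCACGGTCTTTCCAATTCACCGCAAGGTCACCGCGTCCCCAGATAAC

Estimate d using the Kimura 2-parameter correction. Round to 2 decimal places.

0.66

Of 48 sites, 9 differences are transitions and 12 are transversions, so P = 9/48 = 0.1875 and Q = 12/48 = 0.25.
Under the Kimura two-parameter model, d = −½ ln(1 − 2P − Q) − ¼ ln(1 − 2Q).
1 − 2P − Q = 0.375, giving −½ ln(0.375) = 0.490415.
1 − 2Q = 0.5, giving −¼ ln(0.5) = 0.173287.
d = 0.490415 + 0.173287 = 0.663702.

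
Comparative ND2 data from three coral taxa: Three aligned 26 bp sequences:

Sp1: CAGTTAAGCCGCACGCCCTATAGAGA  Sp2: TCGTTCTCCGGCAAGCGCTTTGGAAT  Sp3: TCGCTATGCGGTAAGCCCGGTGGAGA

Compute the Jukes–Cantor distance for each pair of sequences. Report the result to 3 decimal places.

d(Sp1,Sp2) = 0.717, d(Sp1,Sp3) = 0.539, d(Sp2,Sp3) = 0.464

Sp1–Sp2: 12/26 sites differ → p ≈ 0.461538, d = −0.75 ln(1 − 0.615384) = 0.716632 ≈ 0.717.
Sp1–Sp3: 10/26 sites differ → p ≈ 0.384615, d = −0.75 ln(1 − 0.51282) = 0.539341 ≈ 0.539.
Sp2–Sp3: 9/26 sites differ → p ≈ 0.346154, d = −0.75 ln(1 − 0.461539) = 0.464280 ≈ 0.464.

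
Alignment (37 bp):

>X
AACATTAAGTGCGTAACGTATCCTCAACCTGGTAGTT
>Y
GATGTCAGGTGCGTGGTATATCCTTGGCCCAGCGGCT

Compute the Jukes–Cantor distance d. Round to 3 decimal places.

0.711

The sequences differ at 17 of 37 sites, so p = 17/37 ≈ 0.459459.
d = −(3/4) ln(1 − 4p/3) = −0.75 ln(1 − 0.612612) = −0.75 ln(0.387388)
  = −0.75 × (-0.948329) = 0.711247 substitutions/site.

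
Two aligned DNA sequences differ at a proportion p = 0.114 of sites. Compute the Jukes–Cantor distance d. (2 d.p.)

d = −(3/4) ln(1 − 4p/3) = −0.75 ln(1 − 0.152) = −0.75 ln(0.848)
  = −0.75 × (-0.164875) = 0.123656 substitutions/site.

0.12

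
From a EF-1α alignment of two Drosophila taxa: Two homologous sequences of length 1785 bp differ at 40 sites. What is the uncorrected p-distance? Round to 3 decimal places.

0.022

p = 40/1785 = 0.022408… ≈ 0.022 (to 3 d.p.).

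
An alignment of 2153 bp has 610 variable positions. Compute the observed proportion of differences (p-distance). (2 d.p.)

0.28

p = 610/2153 = 0.283325… ≈ 0.28 (to 2 d.p.).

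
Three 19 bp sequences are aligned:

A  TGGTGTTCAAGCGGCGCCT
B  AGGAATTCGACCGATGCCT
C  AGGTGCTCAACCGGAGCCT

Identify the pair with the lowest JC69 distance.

A and C

A–B: 7/19 differ, p = 0.368, d = 0.507.
A–C: 4/19 differ, p = 0.211, d = 0.247.
B–C: 6/19 differ, p = 0.316, d = 0.410.
The smallest distance is between A and C.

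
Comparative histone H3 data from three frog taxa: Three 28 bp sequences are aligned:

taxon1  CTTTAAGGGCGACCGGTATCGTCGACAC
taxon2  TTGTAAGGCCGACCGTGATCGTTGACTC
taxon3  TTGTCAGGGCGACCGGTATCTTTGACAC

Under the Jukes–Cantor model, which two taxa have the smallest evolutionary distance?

taxon1 and taxon3

taxon1–taxon2: 7/28 differ, p = 0.250, d = 0.304.
taxon1–taxon3: 5/28 differ, p = 0.179, d = 0.204.
taxon2–taxon3: 6/28 differ, p = 0.214, d = 0.252.
The smallest distance is between taxon1 and taxon3.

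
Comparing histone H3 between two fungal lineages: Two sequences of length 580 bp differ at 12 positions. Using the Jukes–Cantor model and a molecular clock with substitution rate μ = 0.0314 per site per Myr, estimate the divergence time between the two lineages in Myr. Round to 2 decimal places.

p = 12/580 ≈ 0.02069.
d = −(3/4) ln(1 − 4p/3) = −0.75 ln(1 − 0.027587) = −0.75 ln(0.972413)
  = −0.75 × (-0.027975) = 0.020981 substitutions/site.
Under a molecular clock d = 2μt, so t = d/(2μ) = 0.020981 / (2 × 0.0314) = 0.33 Myr.

0.33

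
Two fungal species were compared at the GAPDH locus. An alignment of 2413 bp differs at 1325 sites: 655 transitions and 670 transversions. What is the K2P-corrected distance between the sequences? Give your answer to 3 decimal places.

1.062

P = 655/2413 ≈ 0.271446 and Q = 670/2413 ≈ 0.277663.
Under the Kimura two-parameter model, d = −½ ln(1 − 2P − Q) − ¼ ln(1 − 2Q).
1 − 2P − Q = 0.179445, giving −½ ln(0.179445) = 0.858943.
1 − 2Q = 0.444674, giving −¼ ln(0.444674) = 0.202603.
d = 0.858943 + 0.202603 = 1.061546.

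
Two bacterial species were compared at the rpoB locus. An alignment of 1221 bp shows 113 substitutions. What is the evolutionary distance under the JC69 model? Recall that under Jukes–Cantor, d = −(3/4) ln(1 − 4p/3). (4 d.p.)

p = 113/1221 ≈ 0.092547.
d = −(3/4) ln(1 − 4p/3) = −0.75 ln(1 − 0.123396) = −0.75 ln(0.876604)
  = −0.75 × (-0.131700) = 0.098775 substitutions/site.

0.0988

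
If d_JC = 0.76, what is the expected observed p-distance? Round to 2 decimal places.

p = (3/4)(1 − e^(−4d/3)) = 0.75 × (1 − e^(-1.013333)) = 0.75 × (1 − 0.363007) = 0.477745.

0.48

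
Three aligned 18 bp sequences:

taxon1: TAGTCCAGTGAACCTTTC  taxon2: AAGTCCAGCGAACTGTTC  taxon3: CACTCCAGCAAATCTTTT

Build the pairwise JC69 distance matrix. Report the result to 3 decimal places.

d(taxon1,taxon2) = 0.264, d(taxon1,taxon3) = 0.441, d(taxon2,taxon3) = 0.548

taxon1–taxon2: 4/18 sites differ → p ≈ 0.222222, d = −0.75 ln(1 − 0.296296) = 0.263548 ≈ 0.264.
taxon1–taxon3: 6/18 sites differ → p ≈ 0.333333, d = −0.75 ln(1 − 0.444444) = 0.440839 ≈ 0.441.
taxon2–taxon3: 7/18 sites differ → p ≈ 0.388889, d = −0.75 ln(1 − 0.518519) = 0.548166 ≈ 0.548.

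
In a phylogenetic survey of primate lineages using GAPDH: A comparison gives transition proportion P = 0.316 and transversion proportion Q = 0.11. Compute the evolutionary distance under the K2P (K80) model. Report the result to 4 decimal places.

0.7395

Under the Kimura two-parameter model, d = −½ ln(1 − 2P − Q) − ¼ ln(1 − 2Q).
1 − 2P − Q = 0.258, giving −½ ln(0.258) = 0.677398.
1 − 2Q = 0.78, giving −¼ ln(0.78) = 0.062115.
d = 0.677398 + 0.062115 = 0.739513.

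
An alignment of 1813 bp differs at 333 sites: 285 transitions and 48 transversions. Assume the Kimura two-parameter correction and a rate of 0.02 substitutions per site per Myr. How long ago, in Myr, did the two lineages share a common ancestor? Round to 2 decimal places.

5.55

P = 285/1813 ≈ 0.157198 and Q = 48/1813 ≈ 0.026475.
Under the Kimura two-parameter model, d = −½ ln(1 − 2P − Q) − ¼ ln(1 − 2Q).
1 − 2P − Q = 0.659129, giving −½ ln(0.659129) = 0.208418.
1 − 2Q = 0.94705, giving −¼ ln(0.94705) = 0.013601.
d = 0.208418 + 0.013601 = 0.222019.
Under a molecular clock d = 2μt, so t = d/(2μ) = 0.222019 / (2 × 0.02) = 5.55 Myr.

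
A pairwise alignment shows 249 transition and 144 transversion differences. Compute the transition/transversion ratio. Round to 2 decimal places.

R = 249/144 = 1.729166… ≈ 1.73 (to 2 d.p.).

1.73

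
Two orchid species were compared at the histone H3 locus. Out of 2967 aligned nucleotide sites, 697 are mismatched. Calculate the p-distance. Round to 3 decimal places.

0.235

p = 697/2967 = 0.234917… ≈ 0.235 (to 3 d.p.).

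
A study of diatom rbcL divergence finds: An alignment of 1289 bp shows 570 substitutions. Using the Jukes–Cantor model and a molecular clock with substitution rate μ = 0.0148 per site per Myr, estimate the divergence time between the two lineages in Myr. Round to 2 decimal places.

22.57

p = 570/1289 ≈ 0.442203.
d = −(3/4) ln(1 − 4p/3) = −0.75 ln(1 − 0.589604) = −0.75 ln(0.410396)
  = −0.75 × (-0.890633) = 0.667975 substitutions/site.
Under a molecular clock d = 2μt, so t = d/(2μ) = 0.667975 / (2 × 0.0148) = 22.57 Myr.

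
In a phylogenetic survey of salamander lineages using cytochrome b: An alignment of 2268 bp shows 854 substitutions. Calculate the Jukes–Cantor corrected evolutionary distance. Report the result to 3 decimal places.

0.523

p = 854/2268 ≈ 0.376543.
d = −(3/4) ln(1 − 4p/3) = −0.75 ln(1 − 0.502057) = −0.75 ln(0.497943)
  = −0.75 × (-0.697270) = 0.522953 substitutions/site.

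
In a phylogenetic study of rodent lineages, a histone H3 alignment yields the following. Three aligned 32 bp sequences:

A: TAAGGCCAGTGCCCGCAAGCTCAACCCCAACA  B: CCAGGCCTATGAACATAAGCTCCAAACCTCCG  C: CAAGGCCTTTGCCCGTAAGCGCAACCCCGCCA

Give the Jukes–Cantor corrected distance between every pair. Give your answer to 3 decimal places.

d(A,B) = 0.657, d(A,C) = 0.259, d(B,C) = 0.460

A–B: 14/32 sites differ → p = 0.4375, d = −0.75 ln(1 − 0.583333) = 0.656601 ≈ 0.657.
A–C: 7/32 sites differ → p = 0.21875, d = −0.75 ln(1 − 0.291667) = 0.258631 ≈ 0.259.
B–C: 11/32 sites differ → p = 0.34375, d = −0.75 ln(1 − 0.458333) = 0.459828 ≈ 0.460.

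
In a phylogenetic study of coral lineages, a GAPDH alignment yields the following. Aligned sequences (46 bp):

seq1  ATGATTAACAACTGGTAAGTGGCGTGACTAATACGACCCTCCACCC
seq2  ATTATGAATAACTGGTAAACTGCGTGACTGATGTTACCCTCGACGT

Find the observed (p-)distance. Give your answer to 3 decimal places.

0.283

The sequences differ at 13 of 46 positions.
p = 13/46 = 0.282608… ≈ 0.283 (to 3 d.p.).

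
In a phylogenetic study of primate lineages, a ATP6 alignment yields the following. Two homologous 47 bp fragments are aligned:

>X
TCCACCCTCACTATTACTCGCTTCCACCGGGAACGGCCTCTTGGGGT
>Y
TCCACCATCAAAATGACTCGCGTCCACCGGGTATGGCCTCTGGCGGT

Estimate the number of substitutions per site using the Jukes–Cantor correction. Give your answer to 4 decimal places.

The sequences differ at 9 of 47 sites (7, 11, 12, 15, 22, 32, 34, 42, 44), so p = 9/47 ≈ 0.191489.
d = −(3/4) ln(1 − 4p/3) = −0.75 ln(1 − 0.255319) = −0.75 ln(0.744681)
  = −0.75 × (-0.294799) = 0.221099 substitutions/site.

0.2211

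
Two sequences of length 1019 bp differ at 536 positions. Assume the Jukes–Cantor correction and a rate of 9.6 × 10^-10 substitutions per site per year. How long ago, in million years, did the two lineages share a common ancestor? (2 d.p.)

p = 536/1019 ≈ 0.526006.
d = −(3/4) ln(1 − 4p/3) = −0.75 ln(1 − 0.701341) = −0.75 ln(0.298659)
  = −0.75 × (-1.208453) = 0.906340 substitutions/site.
Under a molecular clock d = 2μt, so t = d/(2μ) = 0.906340 / (2 × 9.6 × 10^-10) = 472.05 million years.

472.05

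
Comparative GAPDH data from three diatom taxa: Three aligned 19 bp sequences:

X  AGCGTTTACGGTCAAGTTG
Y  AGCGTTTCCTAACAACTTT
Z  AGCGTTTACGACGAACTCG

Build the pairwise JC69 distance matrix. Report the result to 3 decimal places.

d(X,Y) = 0.410, d(X,Z) = 0.324, d(Y,Z) = 0.410

X–Y: 6/19 sites differ → p ≈ 0.315789, d = −0.75 ln(1 − 0.421052) = 0.409907 ≈ 0.410.
X–Z: 5/19 sites differ → p ≈ 0.263158, d = −0.75 ln(1 − 0.350877) = 0.324100 ≈ 0.324.
Y–Z: 6/19 sites differ → p ≈ 0.315789, d = −0.75 ln(1 − 0.421052) = 0.409907 ≈ 0.410.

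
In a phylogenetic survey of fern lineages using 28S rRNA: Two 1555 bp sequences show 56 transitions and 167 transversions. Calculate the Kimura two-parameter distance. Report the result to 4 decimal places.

P = 56/1555 ≈ 0.036013 and Q = 167/1555 ≈ 0.107395.
Under the Kimura two-parameter model, d = −½ ln(1 − 2P − Q) − ¼ ln(1 − 2Q).
1 − 2P − Q = 0.820579, giving −½ ln(0.820579) = 0.098873.
1 − 2Q = 0.78521, giving −¼ ln(0.78521) = 0.060451.
d = 0.098873 + 0.060451 = 0.159324.

0.1593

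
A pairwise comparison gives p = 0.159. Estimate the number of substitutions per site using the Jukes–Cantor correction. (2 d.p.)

0.18

d = −(3/4) ln(1 − 4p/3) = −0.75 ln(1 − 0.212) = −0.75 ln(0.788)
  = −0.75 × (-0.238257) = 0.178693 substitutions/site.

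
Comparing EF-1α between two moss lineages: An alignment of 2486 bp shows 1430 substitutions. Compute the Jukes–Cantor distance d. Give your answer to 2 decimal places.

p = 1430/2486 ≈ 0.575221.
d = −(3/4) ln(1 − 4p/3) = −0.75 ln(1 − 0.766961) = −0.75 ln(0.233039)
  = −0.75 × (-1.456549) = 1.092412 substitutions/site.

1.09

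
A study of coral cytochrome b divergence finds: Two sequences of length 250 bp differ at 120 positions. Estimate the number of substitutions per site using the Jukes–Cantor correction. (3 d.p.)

p = 120/250 = 0.48.
d = −(3/4) ln(1 − 4p/3) = −0.75 ln(1 − 0.64) = −0.75 ln(0.36)
  = −0.75 × (-1.021651) = 0.766238 substitutions/site.

0.766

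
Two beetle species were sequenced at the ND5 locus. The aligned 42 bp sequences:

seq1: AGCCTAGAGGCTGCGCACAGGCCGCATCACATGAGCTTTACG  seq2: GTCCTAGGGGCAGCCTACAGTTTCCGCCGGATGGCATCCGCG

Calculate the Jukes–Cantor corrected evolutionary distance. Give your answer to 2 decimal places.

0.76

The sequences differ at 20 of 42 sites, so p = 20/42 ≈ 0.47619.
d = −(3/4) ln(1 − 4p/3) = −0.75 ln(1 − 0.63492) = −0.75 ln(0.36508)
  = −0.75 × (-1.007639) = 0.755729 substitutions/site.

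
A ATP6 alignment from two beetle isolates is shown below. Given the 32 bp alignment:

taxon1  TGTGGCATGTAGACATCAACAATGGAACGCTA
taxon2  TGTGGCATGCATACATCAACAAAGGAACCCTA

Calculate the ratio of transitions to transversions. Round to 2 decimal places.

Transitions are A↔G and C↔T; transversions are all other mismatches.
Transitions: 1. Transversions: 3.
R = 1/3 = 0.333333… ≈ 0.33 (to 2 d.p.).

0.33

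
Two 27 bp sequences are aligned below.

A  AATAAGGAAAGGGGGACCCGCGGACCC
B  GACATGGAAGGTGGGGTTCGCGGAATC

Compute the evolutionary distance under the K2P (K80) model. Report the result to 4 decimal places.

Of 27 sites, 7 differences are transitions and 3 are transversions, so P = 7/27 ≈ 0.259259 and Q = 3/27 ≈ 0.111111.
Under the Kimura two-parameter model, d = −½ ln(1 − 2P − Q) − ¼ ln(1 − 2Q).
1 − 2P − Q = 0.370371, giving −½ ln(0.370371) = 0.496625.
1 − 2Q = 0.777778, giving −¼ ln(0.777778) = 0.062829.
d = 0.496625 + 0.062829 = 0.559454.

0.5595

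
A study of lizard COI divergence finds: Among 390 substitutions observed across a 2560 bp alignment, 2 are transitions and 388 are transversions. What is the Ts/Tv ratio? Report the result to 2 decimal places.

0.01

R = 2/388 = 0.005154… ≈ 0.01 (to 2 d.p.).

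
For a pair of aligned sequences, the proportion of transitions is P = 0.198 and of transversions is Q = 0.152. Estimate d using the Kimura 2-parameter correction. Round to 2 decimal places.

0.49

Under the Kimura two-parameter model, d = −½ ln(1 − 2P − Q) − ¼ ln(1 − 2Q).
1 − 2P − Q = 0.452, giving −½ ln(0.452) = 0.397037.
1 − 2Q = 0.696, giving −¼ ln(0.696) = 0.090601.
d = 0.397037 + 0.090601 = 0.487638.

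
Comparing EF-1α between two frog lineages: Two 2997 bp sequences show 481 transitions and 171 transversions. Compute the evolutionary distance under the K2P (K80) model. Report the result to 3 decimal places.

0.268

P = 481/2997 ≈ 0.160494 and Q = 171/2997 ≈ 0.057057.
Under the Kimura two-parameter model, d = −½ ln(1 − 2P − Q) − ¼ ln(1 − 2Q).
1 − 2P − Q = 0.621955, giving −½ ln(0.621955) = 0.237444.
1 − 2Q = 0.885886, giving −¼ ln(0.885886) = 0.030292.
d = 0.237444 + 0.030292 = 0.267736.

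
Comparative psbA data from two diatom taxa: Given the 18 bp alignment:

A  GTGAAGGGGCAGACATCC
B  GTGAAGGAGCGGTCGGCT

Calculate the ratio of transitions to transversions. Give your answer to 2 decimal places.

Transitions are A↔G and C↔T; transversions are all other mismatches.
Transitions: 4. Transversions: 2.
R = 4/2 = 2.00.

2.00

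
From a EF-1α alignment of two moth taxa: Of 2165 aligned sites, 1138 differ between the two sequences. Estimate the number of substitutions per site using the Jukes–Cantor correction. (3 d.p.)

p = 1138/2165 ≈ 0.525635.
d = −(3/4) ln(1 − 4p/3) = −0.75 ln(1 − 0.700847) = −0.75 ln(0.299153)
  = −0.75 × (-1.206800) = 0.905100 substitutions/site.

0.905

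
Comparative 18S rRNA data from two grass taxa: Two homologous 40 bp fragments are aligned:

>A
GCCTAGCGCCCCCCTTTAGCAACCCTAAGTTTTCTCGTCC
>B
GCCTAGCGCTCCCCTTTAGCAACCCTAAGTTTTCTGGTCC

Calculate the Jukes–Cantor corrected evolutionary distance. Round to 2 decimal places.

0.05

The sequences differ at 2 of 40 sites (10, 36), so p = 2/40 = 0.05.
d = −(3/4) ln(1 − 4p/3) = −0.75 ln(1 − 0.066667) = −0.75 ln(0.933333)
  = −0.75 × (-0.068993) = 0.051745 substitutions/site.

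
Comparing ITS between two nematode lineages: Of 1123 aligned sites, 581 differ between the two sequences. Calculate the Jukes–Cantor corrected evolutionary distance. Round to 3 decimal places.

0.878

p = 581/1123 ≈ 0.517364.
d = −(3/4) ln(1 − 4p/3) = −0.75 ln(1 − 0.689819) = −0.75 ln(0.310181)
  = −0.75 × (-1.170599) = 0.877949 substitutions/site.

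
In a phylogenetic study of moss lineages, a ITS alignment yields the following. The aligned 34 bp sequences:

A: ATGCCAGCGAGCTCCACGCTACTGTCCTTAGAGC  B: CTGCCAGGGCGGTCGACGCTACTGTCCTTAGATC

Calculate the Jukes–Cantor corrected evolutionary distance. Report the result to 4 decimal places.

The sequences differ at 6 of 34 sites (1, 8, 10, 12, 15, 33), so p = 6/34 ≈ 0.176471.
d = −(3/4) ln(1 − 4p/3) = −0.75 ln(1 − 0.235295) = −0.75 ln(0.764705)
  = −0.75 × (-0.268265) = 0.201199 substitutions/site.

0.2012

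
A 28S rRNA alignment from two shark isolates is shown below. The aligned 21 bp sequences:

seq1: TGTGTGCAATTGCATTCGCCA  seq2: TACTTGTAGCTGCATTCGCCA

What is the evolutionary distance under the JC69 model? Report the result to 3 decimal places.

0.360

The sequences differ at 6 of 21 sites (2, 3, 4, 7, 9, 10), so p = 6/21 ≈ 0.285714.
d = −(3/4) ln(1 − 4p/3) = −0.75 ln(1 − 0.380952) = −0.75 ln(0.619048)
  = −0.75 × (-0.479572) = 0.359679 substitutions/site.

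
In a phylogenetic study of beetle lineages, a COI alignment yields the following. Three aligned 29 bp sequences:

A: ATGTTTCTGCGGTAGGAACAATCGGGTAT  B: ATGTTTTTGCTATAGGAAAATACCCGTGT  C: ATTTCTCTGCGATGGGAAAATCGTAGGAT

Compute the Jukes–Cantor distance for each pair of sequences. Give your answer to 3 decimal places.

A–B: 9/29 sites differ → p ≈ 0.310345, d = −0.75 ln(1 − 0.413793) = 0.400562 ≈ 0.401.
A–C: 11/29 sites differ → p ≈ 0.37931, d = −0.75 ln(1 − 0.505747) = 0.528531 ≈ 0.529.
B–C: 11/29 sites differ → p ≈ 0.37931, d = −0.75 ln(1 − 0.505747) = 0.528531 ≈ 0.529.

d(A,B) = 0.401, d(A,C) = 0.529, d(B,C) = 0.529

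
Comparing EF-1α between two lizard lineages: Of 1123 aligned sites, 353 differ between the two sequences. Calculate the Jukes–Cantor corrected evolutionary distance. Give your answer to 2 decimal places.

p = 353/1123 ≈ 0.314337.
d = −(3/4) ln(1 − 4p/3) = −0.75 ln(1 − 0.419116) = −0.75 ln(0.580884)
  = −0.75 × (-0.543204) = 0.407403 substitutions/site.

0.41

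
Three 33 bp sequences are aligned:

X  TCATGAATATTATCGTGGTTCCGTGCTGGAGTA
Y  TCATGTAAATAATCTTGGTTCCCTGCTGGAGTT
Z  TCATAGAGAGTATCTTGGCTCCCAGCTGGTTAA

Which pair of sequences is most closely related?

X and Y

X–Y: 6/33 differ, p = 0.182, d = 0.208.
X–Z: 11/33 differ, p = 0.333, d = 0.441.
Y–Z: 11/33 differ, p = 0.333, d = 0.441.
The smallest distance is between X and Y.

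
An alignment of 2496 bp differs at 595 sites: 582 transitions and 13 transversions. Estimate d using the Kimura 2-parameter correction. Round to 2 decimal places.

0.32

P = 582/2496 ≈ 0.233173 and Q = 13/2496 ≈ 0.005208.
Under the Kimura two-parameter model, d = −½ ln(1 − 2P − Q) − ¼ ln(1 − 2Q).
1 − 2P − Q = 0.528446, giving −½ ln(0.528446) = 0.318907.
1 − 2Q = 0.989584, giving −¼ ln(0.989584) = 0.002618.
d = 0.318907 + 0.002618 = 0.321525.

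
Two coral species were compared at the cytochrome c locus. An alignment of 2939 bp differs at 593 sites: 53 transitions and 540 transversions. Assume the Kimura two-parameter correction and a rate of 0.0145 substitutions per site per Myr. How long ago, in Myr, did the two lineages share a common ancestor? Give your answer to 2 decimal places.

8.23

P = 53/2939 ≈ 0.018033 and Q = 540/2939 ≈ 0.183736.
Under the Kimura two-parameter model, d = −½ ln(1 − 2P − Q) − ¼ ln(1 − 2Q).
1 − 2P − Q = 0.780198, giving −½ ln(0.780198) = 0.124104.
1 − 2Q = 0.632528, giving −¼ ln(0.632528) = 0.114508.
d = 0.124104 + 0.114508 = 0.238612.
Under a molecular clock d = 2μt, so t = d/(2μ) = 0.238612 / (2 × 0.0145) = 8.23 Myr.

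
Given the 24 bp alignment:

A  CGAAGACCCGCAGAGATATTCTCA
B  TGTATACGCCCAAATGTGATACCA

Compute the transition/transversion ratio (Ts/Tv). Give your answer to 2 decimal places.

0.71

Transitions are A↔G and C↔T; transversions are all other mismatches.
Transitions: 5. Transversions: 7.
R = 5/7 = 0.714285… ≈ 0.71 (to 2 d.p.).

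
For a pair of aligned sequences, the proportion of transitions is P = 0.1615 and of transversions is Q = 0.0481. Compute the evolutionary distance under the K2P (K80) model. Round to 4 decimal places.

Under the Kimura two-parameter model, d = −½ ln(1 − 2P − Q) − ¼ ln(1 − 2Q).
1 − 2P − Q = 0.6289, giving −½ ln(0.6289) = 0.231892.
1 − 2Q = 0.9038, giving −¼ ln(0.9038) = 0.025287.
d = 0.231892 + 0.025287 = 0.257179.

0.2572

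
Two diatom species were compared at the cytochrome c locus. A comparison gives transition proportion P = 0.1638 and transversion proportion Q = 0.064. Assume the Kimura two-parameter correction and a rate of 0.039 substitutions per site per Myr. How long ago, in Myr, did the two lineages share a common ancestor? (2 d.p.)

Under the Kimura two-parameter model, d = −½ ln(1 − 2P − Q) − ¼ ln(1 − 2Q).
1 − 2P − Q = 0.6084, giving −½ ln(0.6084) = 0.248461.
1 − 2Q = 0.872, giving −¼ ln(0.872) = 0.034241.
d = 0.248461 + 0.034241 = 0.282702.
Under a molecular clock d = 2μt, so t = d/(2μ) = 0.282702 / (2 × 0.039) = 3.62 Myr.

3.62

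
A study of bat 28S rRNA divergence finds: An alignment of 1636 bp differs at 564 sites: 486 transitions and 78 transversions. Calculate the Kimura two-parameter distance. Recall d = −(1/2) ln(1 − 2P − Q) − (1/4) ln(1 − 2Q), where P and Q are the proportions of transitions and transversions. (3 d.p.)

P = 486/1636 ≈ 0.297066 and Q = 78/1636 ≈ 0.047677.
Under the Kimura two-parameter model, d = −½ ln(1 − 2P − Q) − ¼ ln(1 − 2Q).
1 − 2P − Q = 0.358191, giving −½ ln(0.358191) = 0.513344.
1 − 2Q = 0.904646, giving −¼ ln(0.904646) = 0.025053.
d = 0.513344 + 0.025053 = 0.538397.

0.538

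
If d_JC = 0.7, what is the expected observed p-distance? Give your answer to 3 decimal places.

p = (3/4)(1 − e^(−4d/3)) = 0.75 × (1 − e^(-0.933333)) = 0.75 × (1 − 0.393241) = 0.455069.

0.455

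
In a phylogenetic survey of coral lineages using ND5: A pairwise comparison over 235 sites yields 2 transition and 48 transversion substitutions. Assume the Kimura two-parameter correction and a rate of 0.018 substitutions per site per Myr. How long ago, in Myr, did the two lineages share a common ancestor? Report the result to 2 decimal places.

P = 2/235 ≈ 0.008511 and Q = 48/235 ≈ 0.204255.
Under the Kimura two-parameter model, d = −½ ln(1 − 2P − Q) − ¼ ln(1 − 2Q).
1 − 2P − Q = 0.778723, giving −½ ln(0.778723) = 0.125050.
1 − 2Q = 0.59149, giving −¼ ln(0.59149) = 0.131278.
d = 0.125050 + 0.131278 = 0.256328.
Under a molecular clock d = 2μt, so t = d/(2μ) = 0.256328 / (2 × 0.018) = 7.12 Myr.

7.12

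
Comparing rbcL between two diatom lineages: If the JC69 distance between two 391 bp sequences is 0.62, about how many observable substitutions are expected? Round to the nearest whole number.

Invert JC69: p = (3/4)(1 − e^(−4d/3)) = 0.75 × (1 − e^(-0.826667)) = 0.75 × (1 − 0.437505) = 0.421871.
Expected differing sites = pL ≈ 0.421871 × 391 = 164.951561 ≈ 165.

165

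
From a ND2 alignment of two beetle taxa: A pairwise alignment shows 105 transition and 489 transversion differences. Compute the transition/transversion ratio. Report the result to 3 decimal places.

0.215

R = 105/489 = 0.214723… ≈ 0.215 (to 3 d.p.).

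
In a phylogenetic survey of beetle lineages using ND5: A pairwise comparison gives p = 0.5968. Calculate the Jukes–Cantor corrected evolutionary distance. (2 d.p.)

1.19

d = −(3/4) ln(1 − 4p/3) = −0.75 ln(1 − 0.795733) = −0.75 ln(0.204267)
  = −0.75 × (-1.588327) = 1.191245 substitutions/site.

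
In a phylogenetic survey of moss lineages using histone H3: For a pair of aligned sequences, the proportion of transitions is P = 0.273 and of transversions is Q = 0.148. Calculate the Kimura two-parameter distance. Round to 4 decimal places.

0.6798

Under the Kimura two-parameter model, d = −½ ln(1 − 2P − Q) − ¼ ln(1 − 2Q).
1 − 2P − Q = 0.306, giving −½ ln(0.306) = 0.592085.
1 − 2Q = 0.704, giving −¼ ln(0.704) = 0.087744.
d = 0.592085 + 0.087744 = 0.679829.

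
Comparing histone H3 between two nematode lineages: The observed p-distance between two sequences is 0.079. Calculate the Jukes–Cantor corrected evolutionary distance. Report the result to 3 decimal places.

0.083

d = −(3/4) ln(1 − 4p/3) = −0.75 ln(1 − 0.105333) = −0.75 ln(0.894667)
  = −0.75 × (-0.111304) = 0.083478 substitutions/site.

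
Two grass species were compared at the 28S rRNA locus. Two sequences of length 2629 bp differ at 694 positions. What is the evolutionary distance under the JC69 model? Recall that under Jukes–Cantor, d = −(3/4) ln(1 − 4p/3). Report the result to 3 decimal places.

0.325

p = 694/2629 ≈ 0.263979.
d = −(3/4) ln(1 − 4p/3) = −0.75 ln(1 − 0.351972) = −0.75 ln(0.648028)
  = −0.75 × (-0.433821) = 0.325366 substitutions/site.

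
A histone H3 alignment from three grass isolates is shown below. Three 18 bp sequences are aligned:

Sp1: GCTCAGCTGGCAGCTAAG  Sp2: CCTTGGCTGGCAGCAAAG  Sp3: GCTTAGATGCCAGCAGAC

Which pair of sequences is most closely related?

Sp1–Sp2: 4/18 differ, p = 0.222, d = 0.264.
Sp1–Sp3: 6/18 differ, p = 0.333, d = 0.441.
Sp2–Sp3: 6/18 differ, p = 0.333, d = 0.441.
The smallest distance is between Sp1 and Sp2.

Sp1 and Sp2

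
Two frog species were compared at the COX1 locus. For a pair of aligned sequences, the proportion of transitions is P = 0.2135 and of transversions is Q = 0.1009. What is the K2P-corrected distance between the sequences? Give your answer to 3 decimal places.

Under the Kimura two-parameter model, d = −½ ln(1 − 2P − Q) − ¼ ln(1 − 2Q).
1 − 2P − Q = 0.4721, giving −½ ln(0.4721) = 0.375282.
1 − 2Q = 0.7982, giving −¼ ln(0.7982) = 0.056349.
d = 0.375282 + 0.056349 = 0.431631.

0.432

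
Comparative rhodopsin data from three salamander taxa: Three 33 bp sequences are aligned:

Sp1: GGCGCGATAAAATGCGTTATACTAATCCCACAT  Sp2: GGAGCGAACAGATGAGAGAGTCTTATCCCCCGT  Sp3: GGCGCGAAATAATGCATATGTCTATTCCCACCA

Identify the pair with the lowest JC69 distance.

Sp1 and Sp3

Sp1–Sp2: 12/33 differ, p = 0.364, d = 0.497.
Sp1–Sp3: 10/33 differ, p = 0.303, d = 0.388.
Sp2–Sp3: 14/33 differ, p = 0.424, d = 0.625.
The smallest distance is between Sp1 and Sp3.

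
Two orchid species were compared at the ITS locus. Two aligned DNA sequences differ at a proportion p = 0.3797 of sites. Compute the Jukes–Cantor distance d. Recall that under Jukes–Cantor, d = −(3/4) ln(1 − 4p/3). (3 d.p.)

d = −(3/4) ln(1 − 4p/3) = −0.75 ln(1 − 0.506267) = −0.75 ln(0.493733)
  = −0.75 × (-0.705760) = 0.529320 substitutions/site.

0.529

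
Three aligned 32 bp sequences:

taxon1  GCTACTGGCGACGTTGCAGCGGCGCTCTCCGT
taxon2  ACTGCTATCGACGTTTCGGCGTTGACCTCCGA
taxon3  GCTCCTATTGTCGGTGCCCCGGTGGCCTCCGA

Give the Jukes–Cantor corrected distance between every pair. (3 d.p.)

taxon1–taxon2: 11/32 sites differ → p = 0.34375, d = −0.75 ln(1 − 0.458333) = 0.459828 ≈ 0.460.
taxon1–taxon3: 12/32 sites differ → p = 0.375, d = −0.75 ln(1 − 0.5) = 0.519860 ≈ 0.520.
taxon2–taxon3: 10/32 sites differ → p = 0.3125, d = −0.75 ln(1 − 0.416667) = 0.404248 ≈ 0.404.

d(taxon1,taxon2) = 0.460, d(taxon1,taxon3) = 0.520, d(taxon2,taxon3) = 0.404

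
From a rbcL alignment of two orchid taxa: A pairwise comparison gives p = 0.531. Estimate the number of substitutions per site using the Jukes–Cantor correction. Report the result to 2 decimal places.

0.92

d = −(3/4) ln(1 − 4p/3) = −0.75 ln(1 − 0.708) = −0.75 ln(0.292)
  = −0.75 × (-1.231001) = 0.923251 substitutions/site.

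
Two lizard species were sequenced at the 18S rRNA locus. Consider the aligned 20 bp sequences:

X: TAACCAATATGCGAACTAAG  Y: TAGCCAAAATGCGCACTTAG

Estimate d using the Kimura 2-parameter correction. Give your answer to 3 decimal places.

0.233

Of 20 sites, 1 differences are transitions and 3 are transversions, so P = 1/20 = 0.05 and Q = 3/20 = 0.15.
Under the Kimura two-parameter model, d = −½ ln(1 − 2P − Q) − ¼ ln(1 − 2Q).
1 − 2P − Q = 0.75, giving −½ ln(0.75) = 0.143841.
1 − 2Q = 0.7, giving −¼ ln(0.7) = 0.089169.
d = 0.143841 + 0.089169 = 0.233010.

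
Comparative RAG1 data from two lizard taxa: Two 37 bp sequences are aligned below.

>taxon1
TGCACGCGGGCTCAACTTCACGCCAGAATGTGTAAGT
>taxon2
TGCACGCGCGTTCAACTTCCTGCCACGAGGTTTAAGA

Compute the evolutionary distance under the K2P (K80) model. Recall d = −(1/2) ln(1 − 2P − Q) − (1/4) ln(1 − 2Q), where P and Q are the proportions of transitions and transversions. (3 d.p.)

0.294

Of 37 sites, 3 differences are transitions and 6 are transversions, so P = 3/37 ≈ 0.081081 and Q = 6/37 ≈ 0.162162.
Under the Kimura two-parameter model, d = −½ ln(1 − 2P − Q) − ¼ ln(1 − 2Q).
1 − 2P − Q = 0.675676, giving −½ ln(0.675676) = 0.196021.
1 − 2Q = 0.675676, giving −¼ ln(0.675676) = 0.098010.
d = 0.196021 + 0.098010 = 0.294031.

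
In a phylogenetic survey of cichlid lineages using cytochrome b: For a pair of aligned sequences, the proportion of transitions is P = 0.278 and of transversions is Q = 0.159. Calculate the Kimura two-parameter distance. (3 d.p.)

Under the Kimura two-parameter model, d = −½ ln(1 − 2P − Q) − ¼ ln(1 − 2Q).
1 − 2P − Q = 0.285, giving −½ ln(0.285) = 0.627633.
1 − 2Q = 0.682, giving −¼ ln(0.682) = 0.095681.
d = 0.627633 + 0.095681 = 0.723314.

0.723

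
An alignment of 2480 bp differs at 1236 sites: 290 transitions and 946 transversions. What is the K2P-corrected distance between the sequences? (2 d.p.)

0.84

P = 290/2480 ≈ 0.116935 and Q = 946/2480 ≈ 0.381452.
Under the Kimura two-parameter model, d = −½ ln(1 − 2P − Q) − ¼ ln(1 − 2Q).
1 − 2P − Q = 0.384678, giving −½ ln(0.384678) = 0.477674.
1 − 2Q = 0.237096, giving −¼ ln(0.237096) = 0.359823.
d = 0.477674 + 0.359823 = 0.837497.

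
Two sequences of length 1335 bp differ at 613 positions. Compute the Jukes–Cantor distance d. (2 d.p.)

0.71

p = 613/1335 ≈ 0.459176.
d = −(3/4) ln(1 − 4p/3) = −0.75 ln(1 − 0.612235) = −0.75 ln(0.387765)
  = −0.75 × (-0.947356) = 0.710517 substitutions/site.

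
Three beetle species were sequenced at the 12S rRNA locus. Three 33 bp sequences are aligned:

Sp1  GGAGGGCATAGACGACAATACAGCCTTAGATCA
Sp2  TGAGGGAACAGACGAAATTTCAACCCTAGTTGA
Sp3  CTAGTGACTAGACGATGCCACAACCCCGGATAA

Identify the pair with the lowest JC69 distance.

Sp1 and Sp2

Sp1–Sp2: 10/33 differ, p = 0.303, d = 0.388.
Sp1–Sp3: 14/33 differ, p = 0.424, d = 0.625.
Sp2–Sp3: 14/33 differ, p = 0.424, d = 0.625.
The smallest distance is between Sp1 and Sp2.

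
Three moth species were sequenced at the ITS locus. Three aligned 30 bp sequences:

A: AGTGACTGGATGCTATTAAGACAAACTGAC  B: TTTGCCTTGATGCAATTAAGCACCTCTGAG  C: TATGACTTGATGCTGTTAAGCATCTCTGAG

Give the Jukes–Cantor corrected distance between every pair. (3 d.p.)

A–B: 11/30 sites differ → p ≈ 0.366667, d = −0.75 ln(1 − 0.488889) = 0.503376 ≈ 0.503.
A–C: 10/30 sites differ → p ≈ 0.333333, d = −0.75 ln(1 − 0.444444) = 0.440839 ≈ 0.441.
B–C: 5/30 sites differ → p ≈ 0.166667, d = −0.75 ln(1 − 0.222223) = 0.188487 ≈ 0.188.

d(A,B) = 0.503, d(A,C) = 0.441, d(B,C) = 0.188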